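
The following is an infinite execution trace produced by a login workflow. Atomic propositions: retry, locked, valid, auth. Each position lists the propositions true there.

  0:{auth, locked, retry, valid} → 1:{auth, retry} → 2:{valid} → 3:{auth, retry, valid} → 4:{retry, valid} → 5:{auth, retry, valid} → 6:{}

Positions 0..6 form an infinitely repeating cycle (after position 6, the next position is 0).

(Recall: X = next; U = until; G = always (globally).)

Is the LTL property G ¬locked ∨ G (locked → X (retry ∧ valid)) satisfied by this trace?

Does not hold

¬locked must hold at every position from 0 onward. It fails at position 0, so G ¬locked is false.
locked → X (retry ∧ valid) must hold at every position from 0 onward. It fails at position 0, so G (locked → X (retry ∧ valid)) is false.
Positions where locked holds: 0.
Check X (retry ∧ valid) at each: 0→fails.
At position 0: G ¬locked is false; G (locked → X (retry ∧ valid)) is false; so G ¬locked ∨ G (locked → X (retry ∧ valid)) is false.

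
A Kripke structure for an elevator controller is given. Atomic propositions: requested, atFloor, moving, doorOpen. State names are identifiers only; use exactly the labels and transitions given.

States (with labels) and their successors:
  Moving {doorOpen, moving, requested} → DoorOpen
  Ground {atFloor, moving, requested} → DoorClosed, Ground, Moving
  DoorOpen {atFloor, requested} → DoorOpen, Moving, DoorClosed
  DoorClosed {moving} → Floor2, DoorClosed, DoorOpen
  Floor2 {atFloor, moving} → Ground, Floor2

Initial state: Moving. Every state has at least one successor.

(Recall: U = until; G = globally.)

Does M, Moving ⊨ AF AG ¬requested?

States satisfying AG ¬requested: ∅.
States satisfying AF AG ¬requested: ∅.
There is a path from Moving along which AG ¬requested never holds.
Moving ∉ Sat(AF AG ¬requested).

No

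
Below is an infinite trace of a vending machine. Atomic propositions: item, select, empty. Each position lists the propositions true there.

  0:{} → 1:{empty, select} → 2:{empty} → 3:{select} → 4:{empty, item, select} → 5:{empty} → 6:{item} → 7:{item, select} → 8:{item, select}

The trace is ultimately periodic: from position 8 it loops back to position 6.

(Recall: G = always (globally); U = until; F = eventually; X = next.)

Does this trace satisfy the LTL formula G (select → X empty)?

Does not hold

select → X empty must hold at every position from 0 onward. It fails at position 7, so G (select → X empty) is false.
Positions where select holds: 1, 3, 4, 7, 8.
Check X empty at each: 1→ok, 3→ok, 4→ok, 7→fails, 8→fails.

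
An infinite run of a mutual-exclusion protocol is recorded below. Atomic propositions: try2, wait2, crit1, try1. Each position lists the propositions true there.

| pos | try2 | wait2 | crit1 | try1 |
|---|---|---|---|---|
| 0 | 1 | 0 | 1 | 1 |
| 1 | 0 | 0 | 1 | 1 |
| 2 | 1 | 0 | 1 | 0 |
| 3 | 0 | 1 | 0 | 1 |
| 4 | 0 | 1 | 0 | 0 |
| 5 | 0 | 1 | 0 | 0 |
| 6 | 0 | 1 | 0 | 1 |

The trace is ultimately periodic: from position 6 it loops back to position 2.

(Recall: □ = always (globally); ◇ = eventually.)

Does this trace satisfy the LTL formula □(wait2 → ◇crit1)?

Yes

wait2 → ◇crit1 holds at every position 0..6, and those are all positions ever visited, so □(wait2 → ◇crit1) holds.
Positions where wait2 holds: 3, 4, 5, 6.
Check ◇crit1 at each: 3→ok, 4→ok, 5→ok, 6→ok.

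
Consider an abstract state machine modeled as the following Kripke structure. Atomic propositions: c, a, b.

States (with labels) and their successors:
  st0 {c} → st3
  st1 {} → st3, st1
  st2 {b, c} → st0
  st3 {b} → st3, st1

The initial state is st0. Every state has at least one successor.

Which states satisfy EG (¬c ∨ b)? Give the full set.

{st1, st3}

States satisfying ¬c ∨ b: {st1, st2, st3}.
States satisfying EG (¬c ∨ b): {st1, st3}.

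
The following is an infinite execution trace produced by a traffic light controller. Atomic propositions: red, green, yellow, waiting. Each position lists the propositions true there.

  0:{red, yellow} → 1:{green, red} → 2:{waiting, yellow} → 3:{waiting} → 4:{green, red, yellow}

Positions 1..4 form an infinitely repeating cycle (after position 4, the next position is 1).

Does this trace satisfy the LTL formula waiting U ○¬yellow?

Yes

Walking from position 0: ○¬yellow first holds at position 0, and waiting holds at every earlier position along the way, so waiting U ○¬yellow holds.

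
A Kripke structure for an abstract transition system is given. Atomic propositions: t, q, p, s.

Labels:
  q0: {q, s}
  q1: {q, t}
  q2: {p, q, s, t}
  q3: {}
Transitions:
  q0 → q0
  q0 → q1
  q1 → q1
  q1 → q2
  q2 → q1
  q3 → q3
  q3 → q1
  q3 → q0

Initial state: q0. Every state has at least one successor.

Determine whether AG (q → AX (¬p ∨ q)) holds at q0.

Satisfied

States satisfying q → AX (¬p ∨ q): {q0, q1, q2, q3}.
States satisfying AG (q → AX (¬p ∨ q)): {q0, q1, q2, q3}.
Every state reachable from q0 satisfies q → AX (¬p ∨ q).
q0 ∈ Sat(AG (q → AX (¬p ∨ q))).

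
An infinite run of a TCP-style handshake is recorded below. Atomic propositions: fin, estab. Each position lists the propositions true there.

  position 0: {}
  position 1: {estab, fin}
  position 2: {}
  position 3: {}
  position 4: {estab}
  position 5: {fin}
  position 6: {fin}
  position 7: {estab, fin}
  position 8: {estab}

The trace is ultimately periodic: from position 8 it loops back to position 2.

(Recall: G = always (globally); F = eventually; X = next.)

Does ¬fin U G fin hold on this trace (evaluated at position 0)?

Walking from position 0: at position 1, G fin has not yet held and ¬fin fails, so ¬fin U G fin is false.

Violated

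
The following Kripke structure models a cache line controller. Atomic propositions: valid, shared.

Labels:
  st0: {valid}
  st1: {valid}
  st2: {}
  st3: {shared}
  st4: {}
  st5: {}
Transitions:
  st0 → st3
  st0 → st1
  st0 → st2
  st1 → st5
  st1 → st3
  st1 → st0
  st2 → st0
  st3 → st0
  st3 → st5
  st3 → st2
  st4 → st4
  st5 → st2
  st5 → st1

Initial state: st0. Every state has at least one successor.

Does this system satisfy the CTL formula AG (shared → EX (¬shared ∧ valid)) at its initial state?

States satisfying shared → EX (¬shared ∧ valid): {st0, st1, st2, st3, st4, st5}.
States satisfying AG (shared → EX (¬shared ∧ valid)): {st0, st1, st2, st3, st4, st5}.
Every state reachable from st0 satisfies shared → EX (¬shared ∧ valid).
st0 ∈ Sat(AG (shared → EX (¬shared ∧ valid))).

Satisfied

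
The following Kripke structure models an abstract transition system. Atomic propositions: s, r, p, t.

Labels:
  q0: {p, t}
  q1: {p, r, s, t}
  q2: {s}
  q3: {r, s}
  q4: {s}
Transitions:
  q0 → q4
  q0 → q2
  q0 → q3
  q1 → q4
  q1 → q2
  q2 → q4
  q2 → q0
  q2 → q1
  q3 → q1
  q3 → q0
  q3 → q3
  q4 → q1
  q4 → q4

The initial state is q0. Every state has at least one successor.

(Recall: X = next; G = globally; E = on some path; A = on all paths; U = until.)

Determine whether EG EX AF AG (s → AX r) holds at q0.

States satisfying EX AF AG (s → AX r): ∅.
States satisfying EG EX AF AG (s → AX r): ∅.
No suitable path/successor from q0 witnesses the formula.
q0 ∉ Sat(EG EX AF AG (s → AX r)).

No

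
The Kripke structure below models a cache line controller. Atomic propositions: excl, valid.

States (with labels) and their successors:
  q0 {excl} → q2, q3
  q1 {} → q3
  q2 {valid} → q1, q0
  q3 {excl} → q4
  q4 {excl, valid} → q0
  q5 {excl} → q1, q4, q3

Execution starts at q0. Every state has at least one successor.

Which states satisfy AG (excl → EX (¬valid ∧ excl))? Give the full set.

none

States satisfying excl → EX (¬valid ∧ excl): {q0, q1, q2, q4, q5}.
States satisfying AG (excl → EX (¬valid ∧ excl)): ∅.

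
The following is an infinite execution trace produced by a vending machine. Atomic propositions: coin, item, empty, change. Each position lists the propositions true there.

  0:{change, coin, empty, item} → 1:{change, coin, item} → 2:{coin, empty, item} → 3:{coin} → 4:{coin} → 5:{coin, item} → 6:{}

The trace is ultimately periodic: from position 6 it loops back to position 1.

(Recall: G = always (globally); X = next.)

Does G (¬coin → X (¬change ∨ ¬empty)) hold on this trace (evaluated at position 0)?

Satisfied

¬coin → X (¬change ∨ ¬empty) holds at every position 0..6, and those are all positions ever visited, so G (¬coin → X (¬change ∨ ¬empty)) holds.
Positions where ¬coin holds: 6.
Check X (¬change ∨ ¬empty) at each: 6→ok.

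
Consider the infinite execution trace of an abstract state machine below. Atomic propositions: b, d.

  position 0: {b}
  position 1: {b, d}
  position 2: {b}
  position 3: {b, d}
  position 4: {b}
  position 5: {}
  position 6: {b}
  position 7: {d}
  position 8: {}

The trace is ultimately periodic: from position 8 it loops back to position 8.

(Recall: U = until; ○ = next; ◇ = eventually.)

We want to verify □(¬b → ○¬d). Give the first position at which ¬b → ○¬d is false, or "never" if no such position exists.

never

¬b → ○¬d holds at every position 0..8, and those are all the positions the trace ever visits, so the invariant □(¬b → ○¬d) is never violated.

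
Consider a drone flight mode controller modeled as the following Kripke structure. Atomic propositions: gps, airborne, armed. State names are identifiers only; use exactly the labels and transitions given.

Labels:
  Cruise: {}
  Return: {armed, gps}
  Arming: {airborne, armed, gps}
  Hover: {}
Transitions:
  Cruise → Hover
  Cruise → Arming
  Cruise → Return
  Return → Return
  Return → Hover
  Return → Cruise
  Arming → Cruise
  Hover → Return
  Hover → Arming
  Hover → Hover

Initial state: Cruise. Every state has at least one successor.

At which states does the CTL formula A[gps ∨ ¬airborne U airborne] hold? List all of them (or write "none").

States satisfying gps ∨ ¬airborne: {Cruise, Return, Arming, Hover}.
States satisfying airborne: {Arming}.
States satisfying A[gps ∨ ¬airborne U airborne]: {Arming}.

{Arming}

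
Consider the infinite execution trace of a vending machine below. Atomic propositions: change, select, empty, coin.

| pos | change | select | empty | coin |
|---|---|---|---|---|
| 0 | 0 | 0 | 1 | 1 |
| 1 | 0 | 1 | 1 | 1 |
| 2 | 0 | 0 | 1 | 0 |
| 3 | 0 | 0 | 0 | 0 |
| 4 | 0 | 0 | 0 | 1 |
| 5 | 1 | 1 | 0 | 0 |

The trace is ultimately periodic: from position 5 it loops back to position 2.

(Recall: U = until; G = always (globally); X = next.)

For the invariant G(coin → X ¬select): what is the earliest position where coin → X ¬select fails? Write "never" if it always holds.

0

At position 0 the labels are {coin, empty} and the next position 1 has {coin, empty, select}, so coin → X ¬select is false there. This is the first violation.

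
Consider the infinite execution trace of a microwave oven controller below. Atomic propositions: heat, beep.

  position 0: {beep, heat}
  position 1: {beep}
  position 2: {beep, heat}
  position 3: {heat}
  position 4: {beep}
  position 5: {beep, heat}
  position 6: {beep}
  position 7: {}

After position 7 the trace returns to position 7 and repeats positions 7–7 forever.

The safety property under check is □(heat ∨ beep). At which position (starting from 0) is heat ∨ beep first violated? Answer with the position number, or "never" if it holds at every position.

7

Check heat ∨ beep at each position in order: 0 ✓, 1 ✓, 2 ✓, 3 ✓, 4 ✓, 5 ✓, 6 ✓.
At position 7 the labels are {}, so heat ∨ beep is false there. This is the first violation.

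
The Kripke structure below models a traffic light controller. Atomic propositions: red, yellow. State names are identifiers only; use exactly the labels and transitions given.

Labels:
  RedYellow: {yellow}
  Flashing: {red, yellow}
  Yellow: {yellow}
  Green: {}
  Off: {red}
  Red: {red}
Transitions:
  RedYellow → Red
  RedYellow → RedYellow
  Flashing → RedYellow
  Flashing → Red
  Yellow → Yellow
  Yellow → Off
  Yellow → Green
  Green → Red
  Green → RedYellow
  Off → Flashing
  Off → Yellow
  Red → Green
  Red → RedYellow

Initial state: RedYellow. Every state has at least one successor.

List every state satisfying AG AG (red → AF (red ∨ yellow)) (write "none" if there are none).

{RedYellow, Flashing, Yellow, Green, Off, Red}

States satisfying AG (red → AF (red ∨ yellow)): {RedYellow, Flashing, Yellow, Green, Off, Red}.
States satisfying AG AG (red → AF (red ∨ yellow)): {RedYellow, Flashing, Yellow, Green, Off, Red}.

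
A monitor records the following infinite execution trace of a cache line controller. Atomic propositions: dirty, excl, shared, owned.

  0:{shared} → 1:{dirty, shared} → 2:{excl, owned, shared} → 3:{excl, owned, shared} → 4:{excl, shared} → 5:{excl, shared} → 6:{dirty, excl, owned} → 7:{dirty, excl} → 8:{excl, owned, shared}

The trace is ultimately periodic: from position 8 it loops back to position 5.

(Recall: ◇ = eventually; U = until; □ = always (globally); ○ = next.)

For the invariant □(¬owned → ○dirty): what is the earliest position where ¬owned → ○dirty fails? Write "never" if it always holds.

1

Check ¬owned → ○dirty at each position in order: 0 ✓.
At position 1 the labels are {dirty, shared} and the next position 2 has {excl, owned, shared}, so ¬owned → ○dirty is false there. This is the first violation.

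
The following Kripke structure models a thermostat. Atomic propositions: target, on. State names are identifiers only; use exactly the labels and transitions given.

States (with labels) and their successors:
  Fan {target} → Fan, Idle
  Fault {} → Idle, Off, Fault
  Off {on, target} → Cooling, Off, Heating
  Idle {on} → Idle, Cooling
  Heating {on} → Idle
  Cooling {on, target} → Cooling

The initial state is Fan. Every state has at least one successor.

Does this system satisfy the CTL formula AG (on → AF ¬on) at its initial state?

States satisfying on → AF ¬on: {Fan, Fault}.
States satisfying AG (on → AF ¬on): ∅.
Cooling is reachable from Fan and violates on → AF ¬on, so AG fails at Fan.
Fan ∉ Sat(AG (on → AF ¬on)).

No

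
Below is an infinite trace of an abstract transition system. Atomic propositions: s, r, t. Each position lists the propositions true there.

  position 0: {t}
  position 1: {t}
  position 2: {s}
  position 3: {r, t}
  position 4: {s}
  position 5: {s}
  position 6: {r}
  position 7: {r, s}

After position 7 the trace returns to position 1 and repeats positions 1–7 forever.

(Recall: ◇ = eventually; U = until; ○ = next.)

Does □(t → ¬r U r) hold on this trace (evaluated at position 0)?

t → ¬r U r holds at every position 0..7, and those are all positions ever visited, so □(t → ¬r U r) holds.
Positions where t holds: 0, 1, 3.
Check ¬r U r at each: 0→ok, 1→ok, 3→ok.

Satisfied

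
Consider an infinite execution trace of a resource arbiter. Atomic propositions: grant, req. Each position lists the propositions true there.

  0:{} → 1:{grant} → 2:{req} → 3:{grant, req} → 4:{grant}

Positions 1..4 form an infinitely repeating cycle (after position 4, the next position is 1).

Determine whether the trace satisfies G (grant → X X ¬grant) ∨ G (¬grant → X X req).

grant → X X ¬grant must hold at every position from 0 onward. It fails at position 1, so G (grant → X X ¬grant) is false.
Positions where grant holds: 1, 3, 4.
Check X X ¬grant at each: 1→fails, 3→fails, 4→ok.
¬grant → X X req must hold at every position from 0 onward. It fails at position 2, so G (¬grant → X X req) is false.
Positions where ¬grant holds: 0, 2.
Check X X req at each: 0→ok, 2→fails.
At position 0: G (grant → X X ¬grant) is false; G (¬grant → X X req) is false; so G (grant → X X ¬grant) ∨ G (¬grant → X X req) is false.

Violated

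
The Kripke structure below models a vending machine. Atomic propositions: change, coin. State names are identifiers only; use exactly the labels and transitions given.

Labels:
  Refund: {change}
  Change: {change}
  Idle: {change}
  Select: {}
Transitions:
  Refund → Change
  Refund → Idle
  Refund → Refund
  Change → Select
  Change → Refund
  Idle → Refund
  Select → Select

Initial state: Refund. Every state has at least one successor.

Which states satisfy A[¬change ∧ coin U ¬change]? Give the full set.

States satisfying ¬change ∧ coin: ∅.
States satisfying ¬change: {Select}.
States satisfying A[¬change ∧ coin U ¬change]: {Select}.

{Select}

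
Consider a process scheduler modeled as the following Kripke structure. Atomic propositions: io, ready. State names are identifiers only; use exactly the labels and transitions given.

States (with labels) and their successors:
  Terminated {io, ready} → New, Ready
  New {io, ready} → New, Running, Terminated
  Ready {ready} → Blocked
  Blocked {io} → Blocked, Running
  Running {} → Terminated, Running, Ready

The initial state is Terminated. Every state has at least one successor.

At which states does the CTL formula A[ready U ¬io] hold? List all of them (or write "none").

States satisfying ready: {Terminated, New, Ready}.
States satisfying ¬io: {Ready, Running}.
States satisfying A[ready U ¬io]: {Ready, Running}.

{Ready, Running}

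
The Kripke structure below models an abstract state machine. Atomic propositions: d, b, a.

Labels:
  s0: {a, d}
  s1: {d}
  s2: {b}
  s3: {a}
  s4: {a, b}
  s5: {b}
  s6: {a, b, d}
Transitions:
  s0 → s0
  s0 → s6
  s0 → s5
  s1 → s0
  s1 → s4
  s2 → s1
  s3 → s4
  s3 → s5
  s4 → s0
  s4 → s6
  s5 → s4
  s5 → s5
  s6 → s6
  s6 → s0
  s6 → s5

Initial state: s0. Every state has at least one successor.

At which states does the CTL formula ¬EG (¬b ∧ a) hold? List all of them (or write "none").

{s1, s2, s3, s4, s5, s6}

States satisfying ¬b ∧ a: {s0, s3}.
States satisfying EG (¬b ∧ a): {s0}.
States satisfying ¬EG (¬b ∧ a): {s1, s2, s3, s4, s5, s6}.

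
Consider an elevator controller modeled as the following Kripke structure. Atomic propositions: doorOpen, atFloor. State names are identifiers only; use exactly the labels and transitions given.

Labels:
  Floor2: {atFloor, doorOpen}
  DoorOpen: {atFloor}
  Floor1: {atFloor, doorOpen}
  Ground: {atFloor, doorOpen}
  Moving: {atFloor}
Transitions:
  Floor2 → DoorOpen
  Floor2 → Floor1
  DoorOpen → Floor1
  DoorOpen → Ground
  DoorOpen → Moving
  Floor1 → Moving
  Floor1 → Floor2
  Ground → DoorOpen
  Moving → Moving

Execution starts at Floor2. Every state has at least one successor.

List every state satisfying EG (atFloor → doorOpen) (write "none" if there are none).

{Floor2, Floor1}

States satisfying atFloor → doorOpen: {Floor2, Floor1, Ground}.
States satisfying EG (atFloor → doorOpen): {Floor2, Floor1}.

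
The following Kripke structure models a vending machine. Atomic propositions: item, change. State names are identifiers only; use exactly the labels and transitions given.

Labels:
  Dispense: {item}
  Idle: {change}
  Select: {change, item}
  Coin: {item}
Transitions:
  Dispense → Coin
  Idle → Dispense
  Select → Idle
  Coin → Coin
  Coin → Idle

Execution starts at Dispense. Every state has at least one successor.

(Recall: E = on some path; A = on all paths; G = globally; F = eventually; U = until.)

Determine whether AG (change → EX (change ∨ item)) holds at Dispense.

States satisfying change → EX (change ∨ item): {Dispense, Idle, Select, Coin}.
States satisfying AG (change → EX (change ∨ item)): {Dispense, Idle, Select, Coin}.
Every state reachable from Dispense satisfies change → EX (change ∨ item).
Dispense ∈ Sat(AG (change → EX (change ∨ item))).

Satisfied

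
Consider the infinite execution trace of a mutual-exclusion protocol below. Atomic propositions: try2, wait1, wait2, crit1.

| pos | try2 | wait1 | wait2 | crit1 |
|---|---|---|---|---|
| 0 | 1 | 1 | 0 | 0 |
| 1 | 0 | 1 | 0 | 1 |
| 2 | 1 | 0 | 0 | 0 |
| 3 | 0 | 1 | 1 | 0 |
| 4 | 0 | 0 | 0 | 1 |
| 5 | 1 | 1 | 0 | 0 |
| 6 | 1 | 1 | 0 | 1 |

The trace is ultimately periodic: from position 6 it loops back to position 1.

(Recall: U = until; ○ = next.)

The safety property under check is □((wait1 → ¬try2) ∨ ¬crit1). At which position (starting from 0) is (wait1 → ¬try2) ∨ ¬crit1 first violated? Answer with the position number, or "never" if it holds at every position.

Check (wait1 → ¬try2) ∨ ¬crit1 at each position in order: 0 ✓, 1 ✓, 2 ✓, 3 ✓, 4 ✓, 5 ✓.
At position 6 the labels are {crit1, try2, wait1}, so (wait1 → ¬try2) ∨ ¬crit1 is false there. This is the first violation.

6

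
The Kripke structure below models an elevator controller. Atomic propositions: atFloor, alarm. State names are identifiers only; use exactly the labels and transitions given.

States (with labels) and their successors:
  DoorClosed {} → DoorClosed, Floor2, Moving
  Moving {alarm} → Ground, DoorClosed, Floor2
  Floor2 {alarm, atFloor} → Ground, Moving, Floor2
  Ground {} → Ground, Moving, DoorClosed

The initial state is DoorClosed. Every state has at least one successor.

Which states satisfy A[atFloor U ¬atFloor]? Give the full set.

States satisfying atFloor: {Floor2}.
States satisfying ¬atFloor: {DoorClosed, Moving, Ground}.
States satisfying A[atFloor U ¬atFloor]: {DoorClosed, Moving, Ground}.

{DoorClosed, Moving, Ground}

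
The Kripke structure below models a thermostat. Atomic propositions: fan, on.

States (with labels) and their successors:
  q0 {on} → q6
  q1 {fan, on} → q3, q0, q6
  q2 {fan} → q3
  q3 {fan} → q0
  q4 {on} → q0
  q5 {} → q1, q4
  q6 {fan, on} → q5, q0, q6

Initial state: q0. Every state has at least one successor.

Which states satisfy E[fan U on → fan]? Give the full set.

States satisfying fan: {q1, q2, q3, q6}.
States satisfying on → fan: {q1, q2, q3, q5, q6}.
States satisfying E[fan U on → fan]: {q1, q2, q3, q5, q6}.

{q1, q2, q3, q5, q6}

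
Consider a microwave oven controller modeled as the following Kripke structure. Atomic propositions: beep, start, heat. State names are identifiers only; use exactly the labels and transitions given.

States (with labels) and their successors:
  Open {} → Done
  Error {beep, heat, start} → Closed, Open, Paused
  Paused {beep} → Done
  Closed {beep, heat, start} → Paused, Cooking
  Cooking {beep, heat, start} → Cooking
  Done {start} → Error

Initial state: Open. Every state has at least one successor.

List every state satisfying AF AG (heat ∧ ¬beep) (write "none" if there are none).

none

States satisfying AG (heat ∧ ¬beep): ∅.
States satisfying AF AG (heat ∧ ¬beep): ∅.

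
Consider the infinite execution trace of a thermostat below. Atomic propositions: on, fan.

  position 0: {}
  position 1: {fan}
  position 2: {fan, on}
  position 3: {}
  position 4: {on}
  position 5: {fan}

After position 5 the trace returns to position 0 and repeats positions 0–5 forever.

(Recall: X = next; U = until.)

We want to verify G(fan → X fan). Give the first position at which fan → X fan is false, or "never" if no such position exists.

Check fan → X fan at each position in order: 0 ✓, 1 ✓.
At position 2 the labels are {fan, on} and the next position 3 has {}, so fan → X fan is false there. This is the first violation.

2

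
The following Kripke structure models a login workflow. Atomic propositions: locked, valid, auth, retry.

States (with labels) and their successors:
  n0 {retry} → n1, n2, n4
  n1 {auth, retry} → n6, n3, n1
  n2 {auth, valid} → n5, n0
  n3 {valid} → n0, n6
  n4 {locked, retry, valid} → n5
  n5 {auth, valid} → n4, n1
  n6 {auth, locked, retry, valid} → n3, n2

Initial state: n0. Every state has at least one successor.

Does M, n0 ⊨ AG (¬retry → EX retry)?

States satisfying ¬retry → EX retry: {n0, n1, n2, n3, n4, n5, n6}.
States satisfying AG (¬retry → EX retry): {n0, n1, n2, n3, n4, n5, n6}.
Every state reachable from n0 satisfies ¬retry → EX retry.
n0 ∈ Sat(AG (¬retry → EX retry)).

Satisfied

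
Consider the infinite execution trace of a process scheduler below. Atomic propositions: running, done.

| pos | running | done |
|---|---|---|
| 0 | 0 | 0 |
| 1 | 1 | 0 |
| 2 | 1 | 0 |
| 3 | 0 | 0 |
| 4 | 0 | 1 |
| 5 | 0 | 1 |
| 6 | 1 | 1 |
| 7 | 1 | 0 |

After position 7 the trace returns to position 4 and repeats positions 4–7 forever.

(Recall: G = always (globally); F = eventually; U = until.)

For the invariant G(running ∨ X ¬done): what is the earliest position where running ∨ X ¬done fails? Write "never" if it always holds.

3

Check running ∨ X ¬done at each position in order: 0 ✓, 1 ✓, 2 ✓.
At position 3 the labels are {} and the next position 4 has {done}, so running ∨ X ¬done is false there. This is the first violation.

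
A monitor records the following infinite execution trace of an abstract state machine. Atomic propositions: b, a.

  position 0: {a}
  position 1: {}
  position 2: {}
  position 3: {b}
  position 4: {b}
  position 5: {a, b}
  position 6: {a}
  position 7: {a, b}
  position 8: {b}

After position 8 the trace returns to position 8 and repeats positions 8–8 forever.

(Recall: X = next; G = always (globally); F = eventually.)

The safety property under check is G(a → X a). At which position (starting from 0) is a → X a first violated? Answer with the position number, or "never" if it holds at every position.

0

At position 0 the labels are {a} and the next position 1 has {}, so a → X a is false there. This is the first violation.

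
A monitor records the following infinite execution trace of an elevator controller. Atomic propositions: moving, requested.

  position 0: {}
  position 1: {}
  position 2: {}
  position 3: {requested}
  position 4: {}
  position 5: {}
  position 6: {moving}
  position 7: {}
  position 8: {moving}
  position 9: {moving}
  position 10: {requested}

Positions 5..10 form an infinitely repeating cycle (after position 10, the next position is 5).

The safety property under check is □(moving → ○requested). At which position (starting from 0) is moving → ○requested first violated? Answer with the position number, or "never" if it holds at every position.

Check moving → ○requested at each position in order: 0 ✓, 1 ✓, 2 ✓, 3 ✓, 4 ✓, 5 ✓.
At position 6 the labels are {moving} and the next position 7 has {}, so moving → ○requested is false there. This is the first violation.

6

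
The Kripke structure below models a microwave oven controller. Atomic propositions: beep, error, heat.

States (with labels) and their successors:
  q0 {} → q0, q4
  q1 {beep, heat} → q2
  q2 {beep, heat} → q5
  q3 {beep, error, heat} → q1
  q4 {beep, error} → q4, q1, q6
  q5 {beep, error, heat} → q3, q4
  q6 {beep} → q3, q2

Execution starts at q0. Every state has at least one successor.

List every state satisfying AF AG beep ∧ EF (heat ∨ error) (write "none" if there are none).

{q1, q2, q3, q4, q5, q6}

States satisfying AG beep: {q1, q2, q3, q4, q5, q6}.
States satisfying AF AG beep: {q1, q2, q3, q4, q5, q6}.
States satisfying heat ∨ error: {q1, q2, q3, q4, q5}.
States satisfying EF (heat ∨ error): {q0, q1, q2, q3, q4, q5, q6}.
States satisfying AF AG beep ∧ EF (heat ∨ error): {q1, q2, q3, q4, q5, q6}.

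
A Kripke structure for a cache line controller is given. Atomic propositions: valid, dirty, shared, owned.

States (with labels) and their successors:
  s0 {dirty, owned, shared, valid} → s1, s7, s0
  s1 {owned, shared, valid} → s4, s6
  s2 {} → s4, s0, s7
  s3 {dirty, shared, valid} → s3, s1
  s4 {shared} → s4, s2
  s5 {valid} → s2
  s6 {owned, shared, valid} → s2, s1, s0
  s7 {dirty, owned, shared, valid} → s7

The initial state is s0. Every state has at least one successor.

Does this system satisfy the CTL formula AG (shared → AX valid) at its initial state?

Does not hold

States satisfying shared → AX valid: {s0, s2, s3, s5, s7}.
States satisfying AG (shared → AX valid): {s7}.
s1 is reachable from s0 and violates shared → AX valid, so AG fails at s0.
s0 ∉ Sat(AG (shared → AX valid)).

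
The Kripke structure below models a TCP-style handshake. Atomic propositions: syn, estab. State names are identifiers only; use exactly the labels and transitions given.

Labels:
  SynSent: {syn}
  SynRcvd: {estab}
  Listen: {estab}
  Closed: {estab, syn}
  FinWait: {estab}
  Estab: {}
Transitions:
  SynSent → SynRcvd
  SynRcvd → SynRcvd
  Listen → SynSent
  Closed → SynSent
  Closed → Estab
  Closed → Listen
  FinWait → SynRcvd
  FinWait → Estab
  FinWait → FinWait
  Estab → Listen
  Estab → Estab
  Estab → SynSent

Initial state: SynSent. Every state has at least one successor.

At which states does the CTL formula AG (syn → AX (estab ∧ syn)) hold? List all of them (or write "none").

{SynRcvd}

States satisfying syn → AX (estab ∧ syn): {SynRcvd, Listen, FinWait, Estab}.
States satisfying AG (syn → AX (estab ∧ syn)): {SynRcvd}.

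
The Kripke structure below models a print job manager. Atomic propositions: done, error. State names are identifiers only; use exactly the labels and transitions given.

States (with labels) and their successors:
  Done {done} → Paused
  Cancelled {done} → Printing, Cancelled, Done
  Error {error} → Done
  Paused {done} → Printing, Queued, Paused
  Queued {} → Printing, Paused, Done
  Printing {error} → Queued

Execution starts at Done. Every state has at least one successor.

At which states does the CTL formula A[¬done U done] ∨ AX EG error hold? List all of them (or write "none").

States satisfying ¬done: {Error, Queued, Printing}.
States satisfying done: {Done, Cancelled, Paused}.
States satisfying A[¬done U done]: {Done, Cancelled, Error, Paused}.
States satisfying EG error: ∅.
States satisfying AX EG error: ∅.
States satisfying A[¬done U done] ∨ AX EG error: {Done, Cancelled, Error, Paused}.

{Done, Cancelled, Error, Paused}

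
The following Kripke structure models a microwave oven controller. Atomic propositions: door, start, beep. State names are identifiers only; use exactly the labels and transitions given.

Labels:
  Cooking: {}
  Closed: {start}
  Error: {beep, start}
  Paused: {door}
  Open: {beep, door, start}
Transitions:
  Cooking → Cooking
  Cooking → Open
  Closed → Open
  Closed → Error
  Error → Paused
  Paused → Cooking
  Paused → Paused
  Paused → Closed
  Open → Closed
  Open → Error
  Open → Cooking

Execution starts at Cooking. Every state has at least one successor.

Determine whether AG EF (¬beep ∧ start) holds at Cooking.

States satisfying EF (¬beep ∧ start): {Cooking, Closed, Error, Paused, Open}.
States satisfying AG EF (¬beep ∧ start): {Cooking, Closed, Error, Paused, Open}.
Every state reachable from Cooking satisfies EF (¬beep ∧ start).
Cooking ∈ Sat(AG EF (¬beep ∧ start)).

Yes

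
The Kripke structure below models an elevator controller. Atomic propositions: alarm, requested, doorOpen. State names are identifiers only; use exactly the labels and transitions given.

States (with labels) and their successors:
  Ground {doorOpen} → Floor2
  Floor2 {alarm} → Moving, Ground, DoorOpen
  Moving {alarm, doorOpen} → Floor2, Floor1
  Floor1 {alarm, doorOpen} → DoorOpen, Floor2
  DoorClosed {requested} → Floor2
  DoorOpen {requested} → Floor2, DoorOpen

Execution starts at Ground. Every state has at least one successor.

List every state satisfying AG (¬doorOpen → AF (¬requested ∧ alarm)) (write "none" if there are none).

States satisfying ¬doorOpen → AF (¬requested ∧ alarm): {Ground, Floor2, Moving, Floor1, DoorClosed}.
States satisfying AG (¬doorOpen → AF (¬requested ∧ alarm)): ∅.

none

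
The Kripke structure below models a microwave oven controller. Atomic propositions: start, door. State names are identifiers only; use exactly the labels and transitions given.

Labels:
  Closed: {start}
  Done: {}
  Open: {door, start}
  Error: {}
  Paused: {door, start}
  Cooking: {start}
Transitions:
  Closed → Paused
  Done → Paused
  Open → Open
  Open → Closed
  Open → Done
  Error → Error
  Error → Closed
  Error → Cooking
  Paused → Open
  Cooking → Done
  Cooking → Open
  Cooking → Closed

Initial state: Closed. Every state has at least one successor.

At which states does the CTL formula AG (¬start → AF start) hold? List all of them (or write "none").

{Closed, Done, Open, Paused, Cooking}

States satisfying ¬start → AF start: {Closed, Done, Open, Paused, Cooking}.
States satisfying AG (¬start → AF start): {Closed, Done, Open, Paused, Cooking}.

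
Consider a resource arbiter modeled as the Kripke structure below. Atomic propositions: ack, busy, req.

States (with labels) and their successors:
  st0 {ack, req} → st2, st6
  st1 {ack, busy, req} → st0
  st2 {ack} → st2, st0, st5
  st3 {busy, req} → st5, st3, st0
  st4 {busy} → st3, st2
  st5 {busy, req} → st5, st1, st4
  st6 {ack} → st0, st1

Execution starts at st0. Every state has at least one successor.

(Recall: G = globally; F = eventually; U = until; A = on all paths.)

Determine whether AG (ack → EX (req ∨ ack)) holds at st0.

States satisfying ack → EX (req ∨ ack): {st0, st1, st2, st3, st4, st5, st6}.
States satisfying AG (ack → EX (req ∨ ack)): {st0, st1, st2, st3, st4, st5, st6}.
Every state reachable from st0 satisfies ack → EX (req ∨ ack).
st0 ∈ Sat(AG (ack → EX (req ∨ ack))).

Satisfied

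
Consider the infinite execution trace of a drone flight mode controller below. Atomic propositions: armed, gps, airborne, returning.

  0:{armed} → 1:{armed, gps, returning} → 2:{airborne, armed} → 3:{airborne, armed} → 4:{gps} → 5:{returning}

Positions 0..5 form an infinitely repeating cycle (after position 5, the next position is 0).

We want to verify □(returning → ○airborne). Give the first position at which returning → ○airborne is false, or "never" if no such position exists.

Check returning → ○airborne at each position in order: 0 ✓, 1 ✓, 2 ✓, 3 ✓, 4 ✓.
At position 5 the labels are {returning} and the next position 0 has {armed}, so returning → ○airborne is false there. This is the first violation.

5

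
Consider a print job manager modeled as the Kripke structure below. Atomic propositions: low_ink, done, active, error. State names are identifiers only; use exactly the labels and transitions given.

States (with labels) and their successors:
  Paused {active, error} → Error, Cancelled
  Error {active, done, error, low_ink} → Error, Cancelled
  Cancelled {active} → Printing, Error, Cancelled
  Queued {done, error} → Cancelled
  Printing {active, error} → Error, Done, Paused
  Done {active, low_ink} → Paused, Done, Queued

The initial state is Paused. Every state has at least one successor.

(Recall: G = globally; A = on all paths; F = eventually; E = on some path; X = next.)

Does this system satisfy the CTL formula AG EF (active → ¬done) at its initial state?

Holds

States satisfying EF (active → ¬done): {Paused, Error, Cancelled, Queued, Printing, Done}.
States satisfying AG EF (active → ¬done): {Paused, Error, Cancelled, Queued, Printing, Done}.
Every state reachable from Paused satisfies EF (active → ¬done).
Paused ∈ Sat(AG EF (active → ¬done)).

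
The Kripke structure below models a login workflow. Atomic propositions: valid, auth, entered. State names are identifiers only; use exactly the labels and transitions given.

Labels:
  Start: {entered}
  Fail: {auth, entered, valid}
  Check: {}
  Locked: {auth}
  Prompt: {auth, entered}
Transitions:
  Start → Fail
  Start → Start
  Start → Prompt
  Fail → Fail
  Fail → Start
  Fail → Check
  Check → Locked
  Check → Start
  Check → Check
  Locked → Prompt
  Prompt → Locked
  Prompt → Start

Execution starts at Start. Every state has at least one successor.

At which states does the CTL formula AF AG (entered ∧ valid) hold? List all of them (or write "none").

none

States satisfying AG (entered ∧ valid): ∅.
States satisfying AF AG (entered ∧ valid): ∅.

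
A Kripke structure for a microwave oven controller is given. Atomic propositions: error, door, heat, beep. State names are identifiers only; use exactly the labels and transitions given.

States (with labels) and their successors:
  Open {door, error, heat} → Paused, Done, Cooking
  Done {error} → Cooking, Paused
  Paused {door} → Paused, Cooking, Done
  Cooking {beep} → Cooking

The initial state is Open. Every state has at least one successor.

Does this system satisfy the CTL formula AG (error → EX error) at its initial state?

Violated

States satisfying error → EX error: {Open, Paused, Cooking}.
States satisfying AG (error → EX error): {Cooking}.
Done is reachable from Open and violates error → EX error, so AG fails at Open.
Open ∉ Sat(AG (error → EX error)).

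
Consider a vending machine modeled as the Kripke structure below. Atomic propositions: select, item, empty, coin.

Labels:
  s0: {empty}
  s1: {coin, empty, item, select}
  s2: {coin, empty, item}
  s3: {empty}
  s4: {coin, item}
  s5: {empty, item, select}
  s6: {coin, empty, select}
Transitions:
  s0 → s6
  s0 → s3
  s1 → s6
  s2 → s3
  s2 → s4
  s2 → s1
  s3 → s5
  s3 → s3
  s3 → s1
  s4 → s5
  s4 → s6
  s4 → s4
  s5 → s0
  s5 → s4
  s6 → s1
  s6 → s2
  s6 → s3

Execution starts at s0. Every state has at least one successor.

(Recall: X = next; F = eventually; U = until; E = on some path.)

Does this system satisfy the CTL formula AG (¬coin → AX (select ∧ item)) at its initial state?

States satisfying ¬coin → AX (select ∧ item): {s1, s2, s4, s6}.
States satisfying AG (¬coin → AX (select ∧ item)): ∅.
s0 is reachable from s0 and violates ¬coin → AX (select ∧ item), so AG fails at s0.
s0 ∉ Sat(AG (¬coin → AX (select ∧ item))).

Does not hold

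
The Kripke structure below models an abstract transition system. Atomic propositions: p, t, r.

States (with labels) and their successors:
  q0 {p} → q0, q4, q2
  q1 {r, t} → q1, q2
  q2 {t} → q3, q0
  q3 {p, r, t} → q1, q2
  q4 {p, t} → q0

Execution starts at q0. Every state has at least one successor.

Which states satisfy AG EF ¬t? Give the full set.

{q0, q1, q2, q3, q4}

States satisfying EF ¬t: {q0, q1, q2, q3, q4}.
States satisfying AG EF ¬t: {q0, q1, q2, q3, q4}.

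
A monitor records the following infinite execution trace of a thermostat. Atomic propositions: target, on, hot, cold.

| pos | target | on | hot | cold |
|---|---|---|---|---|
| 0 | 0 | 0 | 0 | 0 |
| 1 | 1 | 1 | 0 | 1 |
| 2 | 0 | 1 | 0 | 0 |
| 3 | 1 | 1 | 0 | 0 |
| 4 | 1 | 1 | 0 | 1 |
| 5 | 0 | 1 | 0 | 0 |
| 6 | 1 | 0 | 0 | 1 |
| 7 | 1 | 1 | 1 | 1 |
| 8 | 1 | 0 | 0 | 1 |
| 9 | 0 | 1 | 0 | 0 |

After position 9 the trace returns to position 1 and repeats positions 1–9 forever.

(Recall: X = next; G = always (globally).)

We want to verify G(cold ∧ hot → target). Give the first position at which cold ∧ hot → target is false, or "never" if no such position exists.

cold ∧ hot → target holds at every position 0..9, and those are all the positions the trace ever visits, so the invariant G(cold ∧ hot → target) is never violated.

never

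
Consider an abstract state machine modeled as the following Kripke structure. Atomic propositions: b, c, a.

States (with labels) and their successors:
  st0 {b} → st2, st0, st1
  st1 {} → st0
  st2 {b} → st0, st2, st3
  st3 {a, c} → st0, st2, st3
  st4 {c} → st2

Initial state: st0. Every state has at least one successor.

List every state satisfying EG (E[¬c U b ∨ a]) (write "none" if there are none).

{st0, st1, st2, st3}

States satisfying E[¬c U b ∨ a]: {st0, st1, st2, st3}.
States satisfying EG (E[¬c U b ∨ a]): {st0, st1, st2, st3}.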